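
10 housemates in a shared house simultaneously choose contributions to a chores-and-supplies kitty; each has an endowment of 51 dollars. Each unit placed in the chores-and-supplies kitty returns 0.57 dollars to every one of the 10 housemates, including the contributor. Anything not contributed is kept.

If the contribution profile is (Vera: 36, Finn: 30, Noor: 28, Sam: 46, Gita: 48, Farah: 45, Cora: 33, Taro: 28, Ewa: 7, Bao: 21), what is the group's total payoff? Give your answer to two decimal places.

Total contributed: 36 + 30 + 28 + 46 + 48 + 45 + 33 + 28 + 7 + 21 = 322; total kept: 10 × 51 − 322 = 188.
The chores-and-supplies kitty pays out 0.57 × 10 × 322 = 1835.40 in aggregate.
Group total = 188 + 1835.40 = 2023.40.

2023.40 dollars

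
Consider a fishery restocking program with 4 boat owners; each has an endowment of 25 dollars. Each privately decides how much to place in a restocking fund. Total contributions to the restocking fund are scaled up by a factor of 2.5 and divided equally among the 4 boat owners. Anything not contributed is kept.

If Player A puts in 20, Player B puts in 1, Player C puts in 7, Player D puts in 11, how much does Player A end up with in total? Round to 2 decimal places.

29.38 dollars

Total contributed: 20 + 1 + 7 + 11 = 39.
Each receives 2.5 × 39 / 4 = 24.38 from the restocking fund.
Player A keeps 25 − 20 = 5, so Player A's payoff is 5 + 24.38 = 29.38.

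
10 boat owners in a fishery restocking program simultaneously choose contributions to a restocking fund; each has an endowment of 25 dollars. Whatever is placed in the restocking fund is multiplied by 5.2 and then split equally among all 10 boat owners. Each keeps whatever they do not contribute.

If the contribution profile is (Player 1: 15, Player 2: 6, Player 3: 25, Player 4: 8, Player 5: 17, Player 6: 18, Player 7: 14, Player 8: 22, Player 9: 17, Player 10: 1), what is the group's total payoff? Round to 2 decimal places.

850.60 dollars

Total contributed: 15 + 6 + 25 + 8 + 17 + 18 + 14 + 22 + 17 + 1 = 143; total kept: 10 × 25 − 143 = 107.
The restocking fund pays out 5.2 × 143 = 743.60 in aggregate.
Group total = 107 + 743.60 = 850.60.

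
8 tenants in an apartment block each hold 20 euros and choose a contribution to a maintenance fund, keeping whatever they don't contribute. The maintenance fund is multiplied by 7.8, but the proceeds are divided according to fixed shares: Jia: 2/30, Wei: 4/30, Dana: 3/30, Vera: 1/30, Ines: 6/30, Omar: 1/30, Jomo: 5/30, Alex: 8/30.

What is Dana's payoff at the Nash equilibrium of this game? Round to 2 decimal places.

For player j, contributing a unit is worthwhile iff 7.8 × (j's share) ≥ 1, i.e. iff j's share is at least 0.1282.
Wei, Ines, Jomo and Alex clear that bar, contributing 20 each; the remaining 4 contribute 0. Total contributed: 80.
Dana keeps 20 and receives 7.8 × 80 × 3/30 = 62.40 from the maintenance fund, for a payoff of 82.40.

82.40 euros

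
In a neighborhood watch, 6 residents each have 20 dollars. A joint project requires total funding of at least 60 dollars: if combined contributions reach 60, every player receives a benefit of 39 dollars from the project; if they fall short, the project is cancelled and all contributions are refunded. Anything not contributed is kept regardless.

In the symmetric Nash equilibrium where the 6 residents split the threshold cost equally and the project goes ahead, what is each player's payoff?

49 dollars

Equal share of the threshold: 60/6 = 10.
At this profile no one gains by cutting their contribution: any cut drops the total below 60, the project is cancelled, contributions are refunded, and the deviator ends with 20, which is less than 20 − 10 + 39 = 49. Contributing more than 10 just wastes the excess. So contributing exactly 10 is a best response.
Each player's payoff: 20 − 10 + 39 = 49.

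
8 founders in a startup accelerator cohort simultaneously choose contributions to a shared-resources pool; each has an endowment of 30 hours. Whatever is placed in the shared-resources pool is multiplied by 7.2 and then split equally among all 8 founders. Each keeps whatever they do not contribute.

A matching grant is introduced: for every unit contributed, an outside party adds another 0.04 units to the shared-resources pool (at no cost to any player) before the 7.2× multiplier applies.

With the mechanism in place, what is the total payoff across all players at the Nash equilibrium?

The effective private return is 7.2 × 1.04 / 8 = 0.9360, which is still under 1, so the mechanism doesn't change anyone's dominant strategy: zero contribution.
At the Nash equilibrium no one contributes; group total payoff = 8 × 30 = 240.

240.00 hours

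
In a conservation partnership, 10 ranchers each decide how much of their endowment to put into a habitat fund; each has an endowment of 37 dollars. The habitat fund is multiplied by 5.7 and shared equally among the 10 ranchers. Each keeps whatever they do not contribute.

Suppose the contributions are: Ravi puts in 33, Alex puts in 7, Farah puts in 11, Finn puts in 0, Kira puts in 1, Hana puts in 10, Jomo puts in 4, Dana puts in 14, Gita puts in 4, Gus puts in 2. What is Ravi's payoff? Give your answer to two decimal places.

Total contributed: 33 + 7 + 11 + 0 + 1 + 10 + 4 + 14 + 4 + 2 = 86.
Each receives 5.7 × 86 / 10 = 49.02 from the habitat fund.
Ravi keeps 37 − 33 = 4, so Ravi's payoff is 4 + 49.02 = 53.02.

53.02 dollars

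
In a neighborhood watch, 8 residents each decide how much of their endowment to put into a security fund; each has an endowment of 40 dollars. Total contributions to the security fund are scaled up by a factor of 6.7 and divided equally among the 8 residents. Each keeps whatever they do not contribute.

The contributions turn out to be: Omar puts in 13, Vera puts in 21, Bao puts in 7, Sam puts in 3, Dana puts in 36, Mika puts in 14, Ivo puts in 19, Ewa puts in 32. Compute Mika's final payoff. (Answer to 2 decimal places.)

Total contributed: 13 + 21 + 7 + 3 + 36 + 14 + 19 + 32 = 145.
Each receives 6.7 × 145 / 8 = 121.44 from the security fund.
Mika keeps 40 − 14 = 26, so Mika's payoff is 26 + 121.44 = 147.44.

147.44 dollars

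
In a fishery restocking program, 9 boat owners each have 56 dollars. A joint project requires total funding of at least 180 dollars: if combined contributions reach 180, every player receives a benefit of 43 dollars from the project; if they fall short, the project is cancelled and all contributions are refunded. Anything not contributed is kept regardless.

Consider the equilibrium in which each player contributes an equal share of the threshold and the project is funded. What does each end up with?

79 dollars

Equal share of the threshold: 180/9 = 20.
At this profile no one gains by cutting their contribution: any cut drops the total below 180, the project is cancelled, contributions are refunded, and the deviator ends with 56, which is less than 56 − 20 + 43 = 79. Contributing more than 20 just wastes the excess. So contributing exactly 20 is a best response.
Each player's payoff: 56 − 20 + 43 = 79.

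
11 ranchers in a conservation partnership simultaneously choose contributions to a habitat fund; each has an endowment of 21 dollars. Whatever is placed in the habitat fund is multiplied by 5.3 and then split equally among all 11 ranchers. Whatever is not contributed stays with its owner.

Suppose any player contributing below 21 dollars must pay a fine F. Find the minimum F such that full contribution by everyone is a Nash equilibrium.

Given the others contribute fully, the best deviation is to contribute 0 (any partial contribution still incurs the fine and gives up units whose private return 0.4818 is below 1).
Deviating from 21 to 0 saves 21 dollars but forfeits the deviator's share of the drop in the habitat fund: 5.3/11 × 21 = 10.12.
So the deviation gain is 21 − 10.12 = 10.88, and the fine must be at least 10.88 dollars to wipe it out.

10.88 dollars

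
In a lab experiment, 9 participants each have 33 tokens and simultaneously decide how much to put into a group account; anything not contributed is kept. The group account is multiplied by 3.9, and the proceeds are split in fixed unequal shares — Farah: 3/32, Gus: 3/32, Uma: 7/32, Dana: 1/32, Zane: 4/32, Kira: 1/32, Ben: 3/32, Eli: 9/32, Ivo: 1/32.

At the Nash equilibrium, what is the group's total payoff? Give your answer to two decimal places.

392.70 tokens

A player with share s gets back 3.9·s per unit contributed, so full contribution is dominant for anyone with s > 1/3.9 = 0.2564 and zero contribution is dominant for anyone below.
Eli alone (share 9/32) is above the threshold, contributing 33; the remaining 8 contribute 0. Total contributed: 33.
The group account pays out 3.9 × 33 = 128.70 in total (split across the unequal shares, but the aggregate is all that matters for the group sum).
The 8 free-riders keep 33 each, adding 264. Group total = 264 + 128.70 = 392.70.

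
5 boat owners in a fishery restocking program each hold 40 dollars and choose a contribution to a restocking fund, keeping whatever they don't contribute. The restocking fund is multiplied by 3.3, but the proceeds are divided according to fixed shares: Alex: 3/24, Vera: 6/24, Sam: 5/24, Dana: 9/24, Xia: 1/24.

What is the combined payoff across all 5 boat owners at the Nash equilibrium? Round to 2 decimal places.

For player j, contributing a unit is worthwhile iff 3.3 × (j's share) ≥ 1, i.e. iff j's share is at least 0.3030.
Only Dana (9/24) clears that bar, contributing 40; the remaining 4 contribute 0. Total contributed: 40.
The restocking fund pays out 3.3 × 40 = 132.00 in total (split across the unequal shares, but the aggregate is all that matters for the group sum).
The 4 free-riders keep 40 each, adding 160. Group total = 160 + 132.00 = 292.00.

292.00 dollars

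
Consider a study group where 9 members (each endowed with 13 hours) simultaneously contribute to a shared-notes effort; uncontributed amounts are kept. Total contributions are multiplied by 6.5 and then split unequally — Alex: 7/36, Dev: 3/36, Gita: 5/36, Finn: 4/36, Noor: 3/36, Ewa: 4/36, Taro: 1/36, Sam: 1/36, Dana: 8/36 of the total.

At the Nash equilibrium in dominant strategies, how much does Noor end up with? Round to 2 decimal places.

27.08 hours

A player with share s gets back 6.5·s per unit contributed, so full contribution is dominant for anyone with s > 1/6.5 = 0.1538 and zero contribution is dominant for anyone below.
The shares above 0.1538 belong to Alex and Dana, contributing 13 each; the remaining 7 contribute 0. Total contributed: 26.
Noor keeps 13 and receives 6.5 × 26 × 3/36 = 14.08 from the shared-notes effort, for a payoff of 27.08.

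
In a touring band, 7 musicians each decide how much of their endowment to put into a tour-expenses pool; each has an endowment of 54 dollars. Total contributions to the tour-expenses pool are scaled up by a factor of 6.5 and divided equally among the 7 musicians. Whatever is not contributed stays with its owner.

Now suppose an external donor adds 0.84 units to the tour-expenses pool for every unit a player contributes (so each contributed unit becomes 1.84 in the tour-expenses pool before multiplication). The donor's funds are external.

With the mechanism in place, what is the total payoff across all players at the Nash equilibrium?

The effective private return per unit is now 6.5 × 1.84 / 7 = 1.7086 > 1, so every player's dominant strategy flips to full contribution.
So the Nash equilibrium is full contribution by all 7; the group earns 6.5 × 1.84 × 378 = 4520.88.

4520.88 dollars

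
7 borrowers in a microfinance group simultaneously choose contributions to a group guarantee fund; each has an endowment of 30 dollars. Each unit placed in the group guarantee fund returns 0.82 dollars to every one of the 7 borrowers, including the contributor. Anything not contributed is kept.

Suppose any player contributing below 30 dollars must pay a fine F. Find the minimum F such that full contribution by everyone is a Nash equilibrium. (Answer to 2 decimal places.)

Given the others contribute fully, the best deviation is to contribute 0 (any partial contribution still incurs the fine and gives up units whose private return 0.82 is below 1).
Deviating from 30 to 0 saves 30 dollars but forfeits the deviator's share of the drop in the group guarantee fund: 0.82 × 30 = 24.60.
So the deviation gain is 30 − 24.60 = 5.40, and the fine must be at least 5.40 dollars to wipe it out.

5.40 dollars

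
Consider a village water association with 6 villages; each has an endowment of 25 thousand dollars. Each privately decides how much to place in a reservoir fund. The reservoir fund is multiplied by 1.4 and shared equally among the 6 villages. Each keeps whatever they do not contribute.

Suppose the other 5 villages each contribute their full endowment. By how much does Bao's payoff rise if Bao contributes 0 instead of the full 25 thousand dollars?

Switching from a contribution of 25 to 0 lets Bao keep an extra 25 thousand dollars, but lowers the reservoir fund by 25, which costs Bao their own share of that drop: 1.4/6 × 25 = 5.83.
Net gain = 25 − 5.83 = 19.17. The private return per contributed unit (0.2333) is below 1, so free-riding is indeed the best response regardless of what the others do.

19.17 thousand dollars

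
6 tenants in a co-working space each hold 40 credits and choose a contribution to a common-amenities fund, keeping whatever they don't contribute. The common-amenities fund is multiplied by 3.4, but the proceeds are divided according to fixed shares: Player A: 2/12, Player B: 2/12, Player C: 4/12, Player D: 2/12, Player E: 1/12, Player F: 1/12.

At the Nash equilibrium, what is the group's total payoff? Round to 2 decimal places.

Player j's private return per contributed unit is 3.4 × (j's share). Contributing is weakly dominant for j when that share is at least 1/3.4 = 0.2941, and contributing 0 is dominant otherwise.
The only share above 0.2941 is Player C's 4/12, contributing 40; the remaining 5 contribute 0. Total contributed: 40.
The common-amenities fund pays out 3.4 × 40 = 136.00 in total (split across the unequal shares, but the aggregate is all that matters for the group sum).
The 5 free-riders keep 40 each, adding 200. Group total = 200 + 136.00 = 336.00.

336.00 credits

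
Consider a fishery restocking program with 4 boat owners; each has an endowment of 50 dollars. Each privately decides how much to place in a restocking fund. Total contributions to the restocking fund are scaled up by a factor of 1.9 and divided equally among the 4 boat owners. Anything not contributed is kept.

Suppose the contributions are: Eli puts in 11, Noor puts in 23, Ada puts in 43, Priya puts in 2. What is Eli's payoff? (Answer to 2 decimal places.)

76.53 dollars

Total contributed: 11 + 23 + 43 + 2 = 79.
Each receives 1.9 × 79 / 4 = 37.53 from the restocking fund.
Eli keeps 50 − 11 = 39, so Eli's payoff is 39 + 37.53 = 76.53.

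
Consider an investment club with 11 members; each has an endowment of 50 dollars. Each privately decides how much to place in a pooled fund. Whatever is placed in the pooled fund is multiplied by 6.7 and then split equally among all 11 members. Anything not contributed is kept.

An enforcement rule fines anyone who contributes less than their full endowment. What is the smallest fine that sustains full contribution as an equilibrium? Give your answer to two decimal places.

Given the others contribute fully, the best deviation is to contribute 0 (any partial contribution still incurs the fine and gives up units whose private return 0.6091 is below 1).
Deviating from 50 to 0 saves 50 dollars but forfeits the deviator's share of the drop in the pooled fund: 6.7/11 × 50 = 30.45.
So the deviation gain is 50 − 30.45 = 19.55, and the fine must be at least 19.55 dollars to wipe it out.

19.55 dollars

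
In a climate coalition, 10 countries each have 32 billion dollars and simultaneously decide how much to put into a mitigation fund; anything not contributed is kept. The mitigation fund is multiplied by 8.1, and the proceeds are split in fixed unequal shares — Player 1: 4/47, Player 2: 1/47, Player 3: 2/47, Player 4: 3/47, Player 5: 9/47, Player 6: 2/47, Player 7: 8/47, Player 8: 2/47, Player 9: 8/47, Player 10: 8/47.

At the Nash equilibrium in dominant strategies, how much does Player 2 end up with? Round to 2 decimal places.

54.06 billion dollars

A player with share s gets back 8.1·s per unit contributed, so full contribution is dominant for anyone with s > 1/8.1 = 0.1235 and zero contribution is dominant for anyone below.
The shares above 0.1235 belong to Player 5, Player 7, Player 9 and Player 10, contributing 32 each; the remaining 6 contribute 0. Total contributed: 128.
Player 2 keeps 32 and receives 8.1 × 128 × 1/47 = 22.06 from the mitigation fund, for a payoff of 54.06.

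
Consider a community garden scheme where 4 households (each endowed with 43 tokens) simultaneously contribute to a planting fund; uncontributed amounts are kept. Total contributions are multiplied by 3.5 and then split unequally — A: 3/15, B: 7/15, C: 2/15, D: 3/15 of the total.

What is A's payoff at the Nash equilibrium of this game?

A player with share s gets back 3.5·s per unit contributed, so full contribution is dominant for anyone with s > 1/3.5 = 0.2857 and zero contribution is dominant for anyone below.
Only B (7/15) clears that bar, contributing 43; the remaining 3 contribute 0. Total contributed: 43.
A keeps 43 and receives 3.5 × 43 × 3/15 = 30.10 from the planting fund, for a payoff of 73.10.

73.10 tokens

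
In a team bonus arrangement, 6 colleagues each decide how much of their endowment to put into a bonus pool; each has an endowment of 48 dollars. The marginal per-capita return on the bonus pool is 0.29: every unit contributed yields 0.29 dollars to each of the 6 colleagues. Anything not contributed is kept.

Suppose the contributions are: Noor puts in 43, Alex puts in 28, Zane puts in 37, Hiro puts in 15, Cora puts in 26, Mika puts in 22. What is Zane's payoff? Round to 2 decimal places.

60.59 dollars

Total contributed: 43 + 28 + 37 + 15 + 26 + 22 = 171.
Each receives 0.29 × 171 = 49.59 from the bonus pool.
Zane keeps 48 − 37 = 11, so Zane's payoff is 11 + 49.59 = 60.59.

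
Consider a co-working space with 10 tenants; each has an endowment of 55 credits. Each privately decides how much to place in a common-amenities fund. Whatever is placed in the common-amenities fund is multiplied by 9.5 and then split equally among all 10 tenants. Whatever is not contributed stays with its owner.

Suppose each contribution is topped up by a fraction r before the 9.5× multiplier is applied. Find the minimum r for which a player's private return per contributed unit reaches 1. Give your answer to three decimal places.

0.053

With matching at rate r, one contributed unit becomes (1 + r) in the common-amenities fund and returns 9.5 × (1 + r) / 10 to the contributor.
Setting this equal to 1: 1 + r = 10/9.5 = 1.0526.
So the minimum matching rate is r = 1.0526 − 1 = 0.053.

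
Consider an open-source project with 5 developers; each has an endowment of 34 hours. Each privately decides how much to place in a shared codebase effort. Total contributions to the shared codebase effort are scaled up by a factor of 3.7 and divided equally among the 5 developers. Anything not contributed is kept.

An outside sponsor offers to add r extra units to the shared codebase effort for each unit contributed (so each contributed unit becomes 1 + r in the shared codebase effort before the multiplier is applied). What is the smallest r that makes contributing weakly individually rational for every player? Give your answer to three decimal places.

0.351

With matching at rate r, one contributed unit becomes (1 + r) in the shared codebase effort and returns 3.7 × (1 + r) / 5 to the contributor.
Setting this equal to 1: 1 + r = 5/3.7 = 1.3514.
So the minimum matching rate is r = 1.3514 − 1 = 0.351.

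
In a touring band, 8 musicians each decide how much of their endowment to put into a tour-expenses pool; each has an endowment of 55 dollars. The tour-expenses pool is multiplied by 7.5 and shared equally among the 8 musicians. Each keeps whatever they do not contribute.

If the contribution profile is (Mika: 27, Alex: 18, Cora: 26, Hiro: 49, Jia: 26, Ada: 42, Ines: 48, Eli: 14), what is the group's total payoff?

Total contributed: 27 + 18 + 26 + 49 + 26 + 42 + 48 + 14 = 250; total kept: 8 × 55 − 250 = 190.
The tour-expenses pool pays out 7.5 × 250 = 1875.00 in aggregate.
Group total = 190 + 1875.00 = 2065.00.

2065.00 dollars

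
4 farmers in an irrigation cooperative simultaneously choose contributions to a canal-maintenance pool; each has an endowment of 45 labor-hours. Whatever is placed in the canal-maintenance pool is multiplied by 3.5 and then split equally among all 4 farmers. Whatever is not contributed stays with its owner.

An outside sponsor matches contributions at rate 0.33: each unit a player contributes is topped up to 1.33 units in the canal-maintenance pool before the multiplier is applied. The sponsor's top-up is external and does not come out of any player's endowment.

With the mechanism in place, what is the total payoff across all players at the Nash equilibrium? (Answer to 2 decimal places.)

The effective private return per unit is now 3.5 × 1.33 / 4 = 1.1638 > 1, so every player's dominant strategy flips to full contribution.
So the Nash equilibrium is full contribution by all 4; the group earns 3.5 × 1.33 × 180 = 837.90.

837.90 labor-hours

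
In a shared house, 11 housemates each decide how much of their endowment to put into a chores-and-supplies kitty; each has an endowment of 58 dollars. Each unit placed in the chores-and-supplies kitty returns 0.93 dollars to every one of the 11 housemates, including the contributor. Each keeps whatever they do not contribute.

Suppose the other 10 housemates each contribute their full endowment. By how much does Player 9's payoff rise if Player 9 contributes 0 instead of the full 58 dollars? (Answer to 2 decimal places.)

4.06 dollars

Switching from a contribution of 58 to 0 lets Player 9 keep an extra 58 dollars, but lowers the chores-and-supplies kitty by 58, which costs Player 9 their own share of that drop: 0.93 × 58 = 53.94.
Net gain = 58 − 53.94 = 4.06. The private return per contributed unit (0.93) is below 1, so free-riding is indeed the best response regardless of what the others do.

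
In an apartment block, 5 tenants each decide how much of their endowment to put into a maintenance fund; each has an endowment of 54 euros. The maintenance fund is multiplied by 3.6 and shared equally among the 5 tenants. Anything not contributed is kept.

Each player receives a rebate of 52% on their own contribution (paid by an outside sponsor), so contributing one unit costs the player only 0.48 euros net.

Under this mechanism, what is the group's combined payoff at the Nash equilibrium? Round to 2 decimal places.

1112.40 euros

Under the mechanism each unit contributed yields (3.6/5) / 0.48 = 1.5000 back to its contributor per unit of net cost, which exceeds 1, making full contribution the dominant choice for everyone.
So the Nash equilibrium is full contribution by all 5; the group earns 5 × (54 × 0.52 + 3.6 × 54) = 1112.40.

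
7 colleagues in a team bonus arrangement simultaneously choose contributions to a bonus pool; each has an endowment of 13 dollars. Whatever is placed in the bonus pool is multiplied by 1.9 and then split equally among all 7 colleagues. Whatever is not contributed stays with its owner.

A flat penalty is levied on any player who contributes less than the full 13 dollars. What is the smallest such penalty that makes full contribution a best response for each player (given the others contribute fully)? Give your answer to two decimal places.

Given the others contribute fully, the best deviation is to contribute 0 (any partial contribution still incurs the fine and gives up units whose private return 0.2714 is below 1).
Deviating from 13 to 0 saves 13 dollars but forfeits the deviator's share of the drop in the bonus pool: 1.9/7 × 13 = 3.53.
So the deviation gain is 13 − 3.53 = 9.47, and the fine must be at least 9.47 dollars to wipe it out.

9.47 dollars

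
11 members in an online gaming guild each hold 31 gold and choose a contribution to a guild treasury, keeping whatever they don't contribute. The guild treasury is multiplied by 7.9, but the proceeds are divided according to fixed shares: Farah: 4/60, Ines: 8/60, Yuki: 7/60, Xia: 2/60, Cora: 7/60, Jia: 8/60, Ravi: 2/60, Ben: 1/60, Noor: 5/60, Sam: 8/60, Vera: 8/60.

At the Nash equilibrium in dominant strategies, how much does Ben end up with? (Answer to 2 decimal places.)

Each unit j contributes comes back to j as 7.9 × (j's share), so j prefers to contribute only if that share exceeds 1/7.9 = 0.1266; otherwise keeping the unit dominates.
The shares above 0.1266 belong to Ines, Jia, Sam and Vera, contributing 31 each; the remaining 7 contribute 0. Total contributed: 124.
Ben keeps 31 and receives 7.9 × 124 × 1/60 = 16.33 from the guild treasury, for a payoff of 47.33.

47.33 gold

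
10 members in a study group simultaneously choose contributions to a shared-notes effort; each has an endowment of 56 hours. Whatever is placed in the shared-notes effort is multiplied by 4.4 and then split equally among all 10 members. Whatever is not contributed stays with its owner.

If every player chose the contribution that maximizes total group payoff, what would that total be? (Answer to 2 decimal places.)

Each contributed unit returns 4.400 to the group as a whole (0.4400 to each of 10 players), which exceeds 1, so the social optimum is full contribution: group total = 4.400 × 560 = 2464.00.

2464.00 hours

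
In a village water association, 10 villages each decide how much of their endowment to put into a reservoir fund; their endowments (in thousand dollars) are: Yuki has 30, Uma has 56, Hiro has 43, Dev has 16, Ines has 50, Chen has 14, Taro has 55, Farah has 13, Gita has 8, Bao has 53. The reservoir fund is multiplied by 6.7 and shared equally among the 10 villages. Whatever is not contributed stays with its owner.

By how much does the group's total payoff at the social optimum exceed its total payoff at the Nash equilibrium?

The private return per contributed unit is 6.7/10 = 0.6700 < 1 for every player regardless of endowment, so the Nash equilibrium is zero contribution and the group total is Σ E_j = 30 + 56 + 43 + 16 + 50 + 14 + 55 + 13 + 8 + 53 = 338.
Each contributed unit returns 6.700 to the group, so the social optimum is full contribution by everyone: group total = 6.700 × 338 = 2264.60.
Efficiency loss = (6.700 − 1) × 338 = 1926.60.

1926.60 thousand dollars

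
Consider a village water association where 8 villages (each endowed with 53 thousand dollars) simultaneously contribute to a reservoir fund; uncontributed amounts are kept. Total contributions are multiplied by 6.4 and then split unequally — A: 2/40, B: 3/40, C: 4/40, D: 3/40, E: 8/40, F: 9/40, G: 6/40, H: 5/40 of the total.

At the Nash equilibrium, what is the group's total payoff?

For player j, contributing a unit is worthwhile iff 6.4 × (j's share) ≥ 1, i.e. iff j's share is at least 0.1563.
E and F are above the threshold, contributing 53 each; the remaining 6 contribute 0. Total contributed: 106.
The reservoir fund pays out 6.4 × 106 = 678.40 in total (split across the unequal shares, but the aggregate is all that matters for the group sum).
The 6 free-riders keep 53 each, adding 318. Group total = 318 + 678.40 = 996.40.

996.40 thousand dollars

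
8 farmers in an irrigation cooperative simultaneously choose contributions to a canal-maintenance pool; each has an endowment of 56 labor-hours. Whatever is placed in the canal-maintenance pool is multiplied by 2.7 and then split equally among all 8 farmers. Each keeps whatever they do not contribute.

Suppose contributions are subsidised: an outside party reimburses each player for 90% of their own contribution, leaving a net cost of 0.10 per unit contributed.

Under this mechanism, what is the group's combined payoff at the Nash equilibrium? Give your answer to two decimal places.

Under the mechanism each unit contributed yields (2.7/8) / 0.10 = 3.3750 back to its contributor per unit of net cost, which exceeds 1, making full contribution the dominant choice for everyone.
At the Nash equilibrium everyone contributes 56. Group total payoff = 8 × (56 × 0.90 + 2.7 × 56) = 1612.80.

1612.80 labor-hours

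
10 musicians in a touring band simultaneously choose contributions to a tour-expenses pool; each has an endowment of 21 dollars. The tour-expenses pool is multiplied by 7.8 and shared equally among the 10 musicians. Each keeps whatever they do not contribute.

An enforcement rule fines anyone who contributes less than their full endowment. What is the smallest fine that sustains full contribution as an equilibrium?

4.62 dollars

Given the others contribute fully, the best deviation is to contribute 0 (any partial contribution still incurs the fine and gives up units whose private return 0.7800 is below 1).
Deviating from 21 to 0 saves 21 dollars but forfeits the deviator's share of the drop in the tour-expenses pool: 7.8/10 × 21 = 16.38.
So the deviation gain is 21 − 16.38 = 4.62, and the fine must be at least 4.62 dollars to wipe it out.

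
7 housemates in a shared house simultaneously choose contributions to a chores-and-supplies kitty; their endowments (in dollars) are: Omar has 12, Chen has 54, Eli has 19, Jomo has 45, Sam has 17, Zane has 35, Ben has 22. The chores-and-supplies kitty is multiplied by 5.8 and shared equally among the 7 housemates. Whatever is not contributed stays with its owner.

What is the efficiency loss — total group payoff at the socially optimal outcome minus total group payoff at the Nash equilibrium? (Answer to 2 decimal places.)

The private return per contributed unit is 5.8/7 = 0.8286 < 1 for every player regardless of endowment, so the Nash equilibrium is zero contribution and the group total is Σ E_j = 12 + 54 + 19 + 45 + 17 + 35 + 22 = 204.
Each contributed unit returns 5.800 to the group, so the social optimum is full contribution by everyone: group total = 5.800 × 204 = 1183.20.
Efficiency loss = (5.800 − 1) × 204 = 979.20.

979.20 dollars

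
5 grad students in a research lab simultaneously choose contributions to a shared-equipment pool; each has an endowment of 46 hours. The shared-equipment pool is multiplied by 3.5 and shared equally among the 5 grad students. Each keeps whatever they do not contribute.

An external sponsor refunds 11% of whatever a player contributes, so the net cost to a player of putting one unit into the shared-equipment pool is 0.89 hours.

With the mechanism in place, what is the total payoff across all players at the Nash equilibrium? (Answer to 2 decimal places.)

230.00 hours

Even with the mechanism, each unit contributed returns only (3.5/5) / 0.89 = 0.7865 per unit of net cost, so contributing nothing is still dominant.
Everyone keeps their endowment and the group total is 5 × 46 = 230.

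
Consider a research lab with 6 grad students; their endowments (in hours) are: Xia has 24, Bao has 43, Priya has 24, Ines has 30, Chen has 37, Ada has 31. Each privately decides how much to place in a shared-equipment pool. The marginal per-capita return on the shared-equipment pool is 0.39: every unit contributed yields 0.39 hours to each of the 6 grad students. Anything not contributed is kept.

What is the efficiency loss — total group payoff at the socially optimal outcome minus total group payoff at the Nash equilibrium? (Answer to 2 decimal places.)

253.26 hours

The private return per contributed unit is 0.39 < 1 for everyone, so the Nash equilibrium is zero contribution and the group total is Σ E_j = 24 + 43 + 24 + 30 + 37 + 31 = 189.
Each contributed unit returns 2.340 to the group, so the social optimum is full contribution by everyone: group total = 2.340 × 189 = 442.26.
Efficiency loss = (2.340 − 1) × 189 = 253.26.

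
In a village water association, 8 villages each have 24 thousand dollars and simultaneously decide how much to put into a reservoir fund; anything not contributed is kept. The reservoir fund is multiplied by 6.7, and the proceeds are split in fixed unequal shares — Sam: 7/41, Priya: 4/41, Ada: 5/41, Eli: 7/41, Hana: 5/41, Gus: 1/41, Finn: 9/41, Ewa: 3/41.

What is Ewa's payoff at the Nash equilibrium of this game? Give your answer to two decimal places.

For player j, contributing a unit is worthwhile iff 6.7 × (j's share) ≥ 1, i.e. iff j's share is at least 0.1493.
Sam, Eli and Finn clear that bar, contributing 24 each; the remaining 5 contribute 0. Total contributed: 72.
Ewa keeps 24 and receives 6.7 × 72 × 3/41 = 35.30 from the reservoir fund, for a payoff of 59.30.

59.30 thousand dollars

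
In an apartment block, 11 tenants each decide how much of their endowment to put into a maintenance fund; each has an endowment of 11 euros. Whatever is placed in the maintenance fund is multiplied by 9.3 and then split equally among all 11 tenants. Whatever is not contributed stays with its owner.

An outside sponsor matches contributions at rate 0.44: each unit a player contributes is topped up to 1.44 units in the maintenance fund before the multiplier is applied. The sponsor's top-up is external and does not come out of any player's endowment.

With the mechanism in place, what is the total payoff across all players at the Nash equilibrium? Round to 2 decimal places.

1620.43 euros

The effective private return per unit is now 9.3 × 1.44 / 11 = 1.2175 > 1, so every player's dominant strategy flips to full contribution.
So the Nash equilibrium is full contribution by all 11; the group earns 9.3 × 1.44 × 121 = 1620.43.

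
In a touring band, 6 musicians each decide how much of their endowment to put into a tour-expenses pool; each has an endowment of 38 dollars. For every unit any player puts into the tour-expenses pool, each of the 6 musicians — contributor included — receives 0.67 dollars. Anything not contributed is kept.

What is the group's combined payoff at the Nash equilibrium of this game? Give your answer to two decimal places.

228.00 dollars

The private return per contributed unit is 0.67 < 1, so contributing 0 is dominant for every player. At the Nash equilibrium everyone keeps their 38, and the group total is 6 × 38 = 228.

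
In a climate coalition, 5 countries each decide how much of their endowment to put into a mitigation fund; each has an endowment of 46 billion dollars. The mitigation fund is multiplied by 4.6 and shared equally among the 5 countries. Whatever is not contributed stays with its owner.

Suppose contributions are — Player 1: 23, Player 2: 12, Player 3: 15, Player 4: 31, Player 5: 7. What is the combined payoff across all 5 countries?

546.80 billion dollars

Total contributed: 23 + 12 + 15 + 31 + 7 = 88; total kept: 5 × 46 − 88 = 142.
The mitigation fund pays out 4.6 × 88 = 404.80 in aggregate.
Group total = 142 + 404.80 = 546.80.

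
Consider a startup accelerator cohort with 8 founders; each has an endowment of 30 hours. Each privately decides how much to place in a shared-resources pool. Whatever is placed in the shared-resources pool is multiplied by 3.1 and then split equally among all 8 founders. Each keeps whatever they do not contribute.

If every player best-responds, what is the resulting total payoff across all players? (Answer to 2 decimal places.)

Each contributed unit returns 3.1/8 = 0.3875 to its contributor — below 1 — so contributing 0 is dominant for every player. At the Nash equilibrium everyone keeps their 30, and the group total is 8 × 30 = 240.

240.00 hours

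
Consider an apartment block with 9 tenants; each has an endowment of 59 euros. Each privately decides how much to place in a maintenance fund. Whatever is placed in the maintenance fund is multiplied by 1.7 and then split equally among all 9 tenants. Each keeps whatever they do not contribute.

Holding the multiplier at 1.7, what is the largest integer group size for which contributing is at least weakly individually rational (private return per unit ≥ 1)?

1

Private return per unit is 1.7/(group size), which is ≥ 1 whenever the group size is ≤ 1.7.
The largest such integer is 1.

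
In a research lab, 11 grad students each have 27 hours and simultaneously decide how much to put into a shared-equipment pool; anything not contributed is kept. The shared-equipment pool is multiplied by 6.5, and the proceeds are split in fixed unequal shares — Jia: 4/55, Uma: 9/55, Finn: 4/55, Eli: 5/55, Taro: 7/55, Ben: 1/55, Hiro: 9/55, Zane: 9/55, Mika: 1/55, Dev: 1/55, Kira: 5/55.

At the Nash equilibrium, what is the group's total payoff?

Each unit j contributes comes back to j as 6.5 × (j's share), so j prefers to contribute only if that share exceeds 1/6.5 = 0.1538; otherwise keeping the unit dominates.
The shares above 0.1538 belong to Uma, Hiro and Zane, contributing 27 each; the remaining 8 contribute 0. Total contributed: 81.
The shared-equipment pool pays out 6.5 × 81 = 526.50 in total (split across the unequal shares, but the aggregate is all that matters for the group sum).
The 8 free-riders keep 27 each, adding 216. Group total = 216 + 526.50 = 742.50.

742.50 hours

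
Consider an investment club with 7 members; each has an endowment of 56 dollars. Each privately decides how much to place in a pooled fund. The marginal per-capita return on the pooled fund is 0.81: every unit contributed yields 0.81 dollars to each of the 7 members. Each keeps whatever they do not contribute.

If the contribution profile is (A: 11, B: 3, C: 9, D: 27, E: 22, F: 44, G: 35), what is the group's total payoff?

Total contributed: 11 + 3 + 9 + 27 + 22 + 44 + 35 = 151; total kept: 7 × 56 − 151 = 241.
The pooled fund pays out 0.81 × 7 × 151 = 856.17 in aggregate.
Group total = 241 + 856.17 = 1097.17.

1097.17 dollars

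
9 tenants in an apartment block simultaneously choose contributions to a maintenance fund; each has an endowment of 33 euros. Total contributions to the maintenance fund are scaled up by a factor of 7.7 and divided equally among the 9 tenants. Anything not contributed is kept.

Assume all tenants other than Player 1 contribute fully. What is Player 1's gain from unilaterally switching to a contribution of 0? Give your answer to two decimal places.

Switching from a contribution of 33 to 0 lets Player 1 keep an extra 33 euros, but lowers the maintenance fund by 33, which costs Player 1 their own share of that drop: 7.7/9 × 33 = 28.23.
Net gain = 33 − 28.23 = 4.77. The private return per contributed unit (0.8556) is below 1, so free-riding is indeed the best response regardless of what the others do.

4.77 euros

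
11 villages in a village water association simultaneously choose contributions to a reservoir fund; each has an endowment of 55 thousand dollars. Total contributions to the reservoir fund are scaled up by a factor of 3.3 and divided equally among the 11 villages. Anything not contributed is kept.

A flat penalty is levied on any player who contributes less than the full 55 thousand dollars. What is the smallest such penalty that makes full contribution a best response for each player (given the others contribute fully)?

38.50 thousand dollars

Given the others contribute fully, the best deviation is to contribute 0 (any partial contribution still incurs the fine and gives up units whose private return 0.3000 is below 1).
Deviating from 55 to 0 saves 55 thousand dollars but forfeits the deviator's share of the drop in the reservoir fund: 3.3/11 × 55 = 16.50.
So the deviation gain is 55 − 16.50 = 38.50, and the fine must be at least 38.50 thousand dollars to wipe it out.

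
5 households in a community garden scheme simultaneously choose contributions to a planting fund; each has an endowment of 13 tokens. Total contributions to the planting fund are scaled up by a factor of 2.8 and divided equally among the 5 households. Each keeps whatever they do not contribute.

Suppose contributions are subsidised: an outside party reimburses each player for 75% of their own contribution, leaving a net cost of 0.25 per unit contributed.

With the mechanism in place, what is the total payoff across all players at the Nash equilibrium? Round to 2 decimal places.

230.75 tokens

Under the mechanism each unit contributed yields (2.8/5) / 0.25 = 2.2400 back to its contributor per unit of net cost, which exceeds 1, making full contribution the dominant choice for everyone.
So the Nash equilibrium is full contribution by all 5; the group earns 5 × (13 × 0.75 + 2.8 × 13) = 230.75.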